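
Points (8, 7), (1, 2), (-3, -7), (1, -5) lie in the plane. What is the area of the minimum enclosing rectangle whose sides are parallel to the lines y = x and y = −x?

In coordinates u = x + y, v = x − y the rectangle is axis-aligned; the map (x,y)→(u,v) scales areas by 2.
u-values: 15, 3, -10, -4; range = 15 − (-10) = 25.
v-values: 1, -1, 4, 6; range = 6 − (-1) = 7.
Area = (25 × 7) / 2 = 87.5.

87.5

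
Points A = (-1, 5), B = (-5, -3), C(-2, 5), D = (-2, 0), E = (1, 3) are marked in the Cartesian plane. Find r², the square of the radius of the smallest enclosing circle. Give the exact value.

By Welzl's lemma the MEC is supported by two points (diametrically opposite) or three points (on a circumcircle).
The farthest pair is A–B with squared distance 80. The circle on this segment as diameter has centre (-3, 1) and r² = 80/4 = 20.
Check C: distance² to centre = 17 ≤ 20, so it lies inside.
All remaining points lie in this disk, and no smaller disk contains both endpoints, so this is the minimum enclosing circle.

20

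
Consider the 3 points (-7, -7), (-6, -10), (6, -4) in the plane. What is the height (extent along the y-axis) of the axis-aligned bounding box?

6

max y = -4, min y = -10, so height = 6.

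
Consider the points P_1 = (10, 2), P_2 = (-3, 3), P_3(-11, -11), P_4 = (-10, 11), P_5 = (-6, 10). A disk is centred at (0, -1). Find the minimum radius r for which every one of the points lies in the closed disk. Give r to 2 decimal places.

The required radius is the distance from (0, -1) to the farthest point.
Squared distances: 109, 25, 221, 244, 157.
Maximum is 244, attained at P_4.
r = √244 ≈ 15.62.

15.62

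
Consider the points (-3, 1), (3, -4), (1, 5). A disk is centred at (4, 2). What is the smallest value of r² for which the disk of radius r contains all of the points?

The required radius is the distance from (4, 2) to the farthest point.
Squared distances: 50, 37, 18.
Maximum is 50, attained at (-3, 1).

50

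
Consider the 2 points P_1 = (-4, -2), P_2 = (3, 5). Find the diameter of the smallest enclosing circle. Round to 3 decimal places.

The smallest circle enclosing two points has them as diameter endpoints.
Centre = midpoint = (-0.5, 1.5); r² = |P_1P_2|²/4 = 98/4 = 24.5.
Diameter = 2r = 2√(24.5) ≈ 9.899.

9.899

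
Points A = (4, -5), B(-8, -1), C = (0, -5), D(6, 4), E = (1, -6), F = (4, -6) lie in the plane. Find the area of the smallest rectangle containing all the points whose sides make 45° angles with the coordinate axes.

161.5

In coordinates u = x + y, v = x − y the rectangle is axis-aligned; the map (x,y)→(u,v) scales areas by 2.
u-values: -1, -9, -5, 10, -5, -2; range = 10 − (-9) = 19.
v-values: 9, -7, 5, 2, 7, 10; range = 10 − (-7) = 17.
Area = (19 × 17) / 2 = 161.5.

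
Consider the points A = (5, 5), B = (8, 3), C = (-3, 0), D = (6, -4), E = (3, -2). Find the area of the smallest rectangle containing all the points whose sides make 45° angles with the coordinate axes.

In coordinates u = x + y, v = x − y the rectangle is axis-aligned; the map (x,y)→(u,v) scales areas by 2.
u-values: 10, 11, -3, 2, 1; range = 11 − (-3) = 14.
v-values: 0, 5, -3, 10, 5; range = 10 − (-3) = 13.
Area = (14 × 13) / 2 = 91.

91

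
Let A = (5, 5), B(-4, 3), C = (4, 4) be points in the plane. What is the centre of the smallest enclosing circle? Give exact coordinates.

(0.5, 4)

Side lengths²: AB² = 85, AC² = 2, BC² = 65.
Since AB² = 85 ≥ 65 + 2 = 67, the angle opposite AB is not acute, so the smallest enclosing circle has AB as diameter.
Centre = midpoint of AB = (0.5, 4), r² = 85/4 = 21.25.
Centre = (0.5, 4).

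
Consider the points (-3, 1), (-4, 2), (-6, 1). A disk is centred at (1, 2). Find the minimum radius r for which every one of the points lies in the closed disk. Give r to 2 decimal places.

7.07

The required radius is the distance from (1, 2) to the farthest point.
Squared distances: 17, 25, 50.
Maximum is 50, attained at (-6, 1).
r = √50 ≈ 7.07.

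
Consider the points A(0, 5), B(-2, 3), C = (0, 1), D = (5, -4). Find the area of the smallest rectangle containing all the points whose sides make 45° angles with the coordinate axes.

In coordinates u = x + y, v = x − y the rectangle is axis-aligned; the map (x,y)→(u,v) scales areas by 2.
u-values: 5, 1, 1, 1; range = 5 − 1 = 4.
v-values: -5, -5, -1, 9; range = 9 − (-5) = 14.
Area = (4 × 14) / 2 = 28.

28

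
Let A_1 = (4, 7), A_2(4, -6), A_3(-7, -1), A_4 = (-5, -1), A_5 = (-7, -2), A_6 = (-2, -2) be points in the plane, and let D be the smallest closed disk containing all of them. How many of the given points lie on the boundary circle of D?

By Welzl's lemma the MEC is supported by two points (diametrically opposite) or three points (on a circumcircle).
The minimum enclosing circle is determined by three boundary points: A_1, A_2, A_5.
Their circumcentre is (3/22, 0.5) with r² = 13837/242.
The farthest remaining point A_3 is at distance² 12869/242 ≤ 13837/242.
The points at distance exactly r from the centre are A_1, A_2, A_5 — 3 points.

3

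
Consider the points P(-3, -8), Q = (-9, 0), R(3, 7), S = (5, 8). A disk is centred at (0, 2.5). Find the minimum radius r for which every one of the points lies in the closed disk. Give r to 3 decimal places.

10.920

The required radius is the distance from (0, 2.5) to the farthest point.
Squared distances: 119.25, 87.25, 29.25, 55.25.
Maximum is 119.25, attained at P.
r = √(119.25) ≈ 10.920.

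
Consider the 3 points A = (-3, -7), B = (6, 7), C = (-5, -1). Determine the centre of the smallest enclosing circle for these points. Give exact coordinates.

(1.5, 0)

Side lengths²: AB² = 277, AC² = 40, BC² = 185.
Since AB² = 277 ≥ 185 + 40 = 225, the angle opposite AB is not acute, so the smallest enclosing circle has AB as diameter.
Centre = midpoint of AB = (1.5, 0), r² = 277/4 = 69.25.
Centre = (1.5, 0).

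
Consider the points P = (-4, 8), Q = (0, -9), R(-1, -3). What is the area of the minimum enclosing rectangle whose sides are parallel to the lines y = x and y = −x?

In coordinates u = x + y, v = x − y the rectangle is axis-aligned; the map (x,y)→(u,v) scales areas by 2.
u-values: 4, -9, -4; range = 4 − (-9) = 13.
v-values: -12, 9, 2; range = 9 − (-12) = 21.
Area = (13 × 21) / 2 = 136.5.

136.5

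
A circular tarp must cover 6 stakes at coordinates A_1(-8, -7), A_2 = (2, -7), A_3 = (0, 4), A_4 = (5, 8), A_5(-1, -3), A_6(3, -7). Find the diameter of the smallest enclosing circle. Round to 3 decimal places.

19.849

By Welzl's lemma the MEC is supported by two points (diametrically opposite) or three points (on a circumcircle).
The farthest pair is A_1–A_4 with squared distance 394. The circle on this segment as diameter has centre (-1.5, 0.5) and r² = 394/4 = 98.5.
Check A_2: distance² to centre = 68.5 ≤ 98.5, so it lies inside.
All remaining points lie in this disk, and no smaller disk contains both endpoints, so this is the minimum enclosing circle.
Diameter = 2r = 2√(98.5) ≈ 19.849.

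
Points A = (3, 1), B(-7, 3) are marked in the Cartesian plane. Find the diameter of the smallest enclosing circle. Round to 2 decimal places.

10.20

The smallest circle enclosing two points has them as diameter endpoints.
Centre = midpoint = (-2, 2); r² = |AB|²/4 = 104/4 = 26.
Diameter = 2r = 2√26 ≈ 10.20.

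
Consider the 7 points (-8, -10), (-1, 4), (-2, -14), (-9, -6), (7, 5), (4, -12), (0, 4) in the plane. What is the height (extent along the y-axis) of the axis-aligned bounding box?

19

max y = 5, min y = -14, so height = 19.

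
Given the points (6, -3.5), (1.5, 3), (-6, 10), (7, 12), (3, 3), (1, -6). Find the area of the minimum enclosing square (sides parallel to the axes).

The bounding box has width 13 and height 18.
An axis-aligned square enclosing the set must have side ≥ max(width, height).
So the minimum side is max(13, 18) = 18.
Area = 18² = 324.

324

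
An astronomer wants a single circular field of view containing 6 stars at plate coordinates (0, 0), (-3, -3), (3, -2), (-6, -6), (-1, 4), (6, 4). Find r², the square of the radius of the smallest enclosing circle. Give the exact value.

The farthest pair is (-6, -6)–(6, 4) with squared distance 244. The circle on this segment as diameter has centre (0, -1) and r² = 244/4 = 61.
Check (0, 0): distance² to centre = 1 ≤ 61, so it lies inside.
All remaining points lie in this disk, and no smaller disk contains both endpoints, so this is the minimum enclosing circle.

61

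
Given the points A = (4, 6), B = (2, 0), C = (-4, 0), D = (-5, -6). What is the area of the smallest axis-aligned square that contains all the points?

144

The bounding box has width 9 and height 12.
An axis-aligned square enclosing the set must have side ≥ max(width, height).
So the minimum side is max(9, 12) = 12.
Area = 12² = 144.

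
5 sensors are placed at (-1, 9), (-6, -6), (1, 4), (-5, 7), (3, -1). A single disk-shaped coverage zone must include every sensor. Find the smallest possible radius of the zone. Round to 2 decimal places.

7.91

The minimum enclosing circle of a finite set is fixed by two of the points (as a diameter) or three (as a circumcircle).
The farthest pair is (-1, 9)–(-6, -6) with squared distance 250. The circle on this segment as diameter has centre (-3.5, 1.5) and r² = 250/4 = 62.5.
Check (1, 4): distance² to centre = 26.5 ≤ 62.5, so it lies inside.
All remaining points lie in this disk, and no smaller disk contains both endpoints, so this is the minimum enclosing circle.
r = √(62.5) ≈ 7.91.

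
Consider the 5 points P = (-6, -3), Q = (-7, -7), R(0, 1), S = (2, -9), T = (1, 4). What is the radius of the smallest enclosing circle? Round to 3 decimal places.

The minimum enclosing circle of a finite set is fixed by two of the points (as a diameter) or three (as a circumcircle).
The minimum enclosing circle is determined by three boundary points: Q, S, T.
Their circumcentre is (-61/46, -125/46) with r² = 53465/1058.
The farthest remaining point P is at distance² 23197/1058 ≤ 53465/1058.
r = √(53465/1058) ≈ 7.109.

7.109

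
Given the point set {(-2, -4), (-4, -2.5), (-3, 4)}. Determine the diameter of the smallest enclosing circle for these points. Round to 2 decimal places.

Call the three points A, B, C in the order given.
Side lengths²: AB² = 6.25, AC² = 65, BC² = 43.25.
Since AC² = 65 ≥ 43.25 + 6.25 = 49.5, the angle opposite AC is not acute, so the smallest enclosing circle has AC as diameter.
Centre = midpoint of AC = (-2.5, 0), r² = 65/4 = 16.25.
Diameter = 2r = 2√(16.25) ≈ 8.06.

8.06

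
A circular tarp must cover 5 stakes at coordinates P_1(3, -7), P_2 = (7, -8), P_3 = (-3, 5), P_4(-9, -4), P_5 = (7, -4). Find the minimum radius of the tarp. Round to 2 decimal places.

8.71

The minimum enclosing circle of a finite set is fixed by two of the points (as a diameter) or three (as a circumcircle).
The minimum enclosing circle is determined by three boundary points: P_2, P_3, P_4.
Their circumcentre is (-9/28, -23/7) with r² = 59449/784.
The farthest remaining point P_5 is at distance² 42425/784 ≤ 59449/784.
r = √(59449/784) ≈ 8.71.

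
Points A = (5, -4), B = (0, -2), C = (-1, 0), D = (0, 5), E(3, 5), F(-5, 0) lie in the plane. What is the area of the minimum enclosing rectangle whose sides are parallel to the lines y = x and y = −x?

In coordinates u = x + y, v = x − y the rectangle is axis-aligned; the map (x,y)→(u,v) scales areas by 2.
u-values: 1, -2, -1, 5, 8, -5; range = 8 − (-5) = 13.
v-values: 9, 2, -1, -5, -2, -5; range = 9 − (-5) = 14.
Area = (13 × 14) / 2 = 91.

91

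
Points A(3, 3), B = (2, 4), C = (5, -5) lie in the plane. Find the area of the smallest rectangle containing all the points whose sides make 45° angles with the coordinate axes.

In coordinates u = x + y, v = x − y the rectangle is axis-aligned; the map (x,y)→(u,v) scales areas by 2.
u-values: 6, 6, 0; range = 6 − 0 = 6.
v-values: 0, -2, 10; range = 10 − (-2) = 12.
Area = (6 × 12) / 2 = 36.

36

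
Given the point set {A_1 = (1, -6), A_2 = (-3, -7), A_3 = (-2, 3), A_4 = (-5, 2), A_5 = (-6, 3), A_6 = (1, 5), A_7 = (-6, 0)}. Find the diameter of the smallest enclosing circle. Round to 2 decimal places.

The minimum enclosing circle of a finite set is fixed by two of the points (as a diameter) or three (as a circumcircle).
The minimum enclosing circle is determined by three boundary points: A_2, A_5, A_6.
Their circumcentre is (-41/38, -37/38) with r² = 28885/722.
The farthest remaining point A_1 is at distance² 21361/722 ≤ 28885/722.
Diameter = 2r = 2√(28885/722) ≈ 12.65.

12.65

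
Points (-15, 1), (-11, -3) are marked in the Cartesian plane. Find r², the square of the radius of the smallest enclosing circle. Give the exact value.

8

The smallest circle enclosing two points has them as diameter endpoints.
Centre = midpoint = (-13, -1); r² = |(-15, 1)−(-11, -3)|²/4 = 32/4 = 8.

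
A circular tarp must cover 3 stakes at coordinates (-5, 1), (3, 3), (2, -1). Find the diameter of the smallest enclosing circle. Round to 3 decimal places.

Call the three points A, B, C in the order given.
Side lengths²: AB² = 68, AC² = 53, BC² = 17.
Since AB² = 68 < 53 + 17 = 70, the triangle is acute, so the smallest enclosing circle is the circumcircle.
Circumcentre = (-29/30, 28/15), r² = 15317/900.
Diameter = 2r = 2√(15317/900) ≈ 8.251.

8.251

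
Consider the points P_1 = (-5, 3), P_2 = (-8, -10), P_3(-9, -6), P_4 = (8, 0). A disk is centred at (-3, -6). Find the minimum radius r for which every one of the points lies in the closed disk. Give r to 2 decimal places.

The required radius is the distance from (-3, -6) to the farthest point.
Squared distances: 85, 41, 36, 157.
Maximum is 157, attained at P_4.
r = √157 ≈ 12.53.

12.53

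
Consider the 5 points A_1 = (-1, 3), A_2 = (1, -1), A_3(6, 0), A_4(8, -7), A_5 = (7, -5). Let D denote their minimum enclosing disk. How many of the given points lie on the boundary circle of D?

2

A smallest enclosing disk is always determined by at most three of the input points on its boundary.
The farthest pair is A_1–A_4 with squared distance 181. The circle on this segment as diameter has centre (3.5, -2) and r² = 181/4 = 45.25.
Check A_2: distance² to centre = 7.25 ≤ 45.25, so it lies inside.
All remaining points lie in this disk, and no smaller disk contains both endpoints, so this is the minimum enclosing circle.
The points at distance exactly r from the centre are A_1, A_4 — 2 points.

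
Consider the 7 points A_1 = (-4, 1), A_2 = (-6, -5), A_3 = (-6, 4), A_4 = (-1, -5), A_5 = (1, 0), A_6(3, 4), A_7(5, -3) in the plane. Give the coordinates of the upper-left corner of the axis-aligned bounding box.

x-range [-6, 5], y-range [-5, 4].
The upper-left corner is (-6, 4).

(-6, 4)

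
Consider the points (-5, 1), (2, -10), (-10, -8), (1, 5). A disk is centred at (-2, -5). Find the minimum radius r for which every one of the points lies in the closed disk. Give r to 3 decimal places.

10.440

The required radius is the distance from (-2, -5) to the farthest point.
Squared distances: 45, 41, 73, 109.
Maximum is 109, attained at (1, 5).
r = √109 ≈ 10.440.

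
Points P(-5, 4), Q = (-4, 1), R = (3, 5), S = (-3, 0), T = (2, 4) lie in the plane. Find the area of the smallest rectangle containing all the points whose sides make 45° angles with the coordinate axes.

38.5

In coordinates u = x + y, v = x − y the rectangle is axis-aligned; the map (x,y)→(u,v) scales areas by 2.
u-values: -1, -3, 8, -3, 6; range = 8 − (-3) = 11.
v-values: -9, -5, -2, -3, -2; range = -2 − (-9) = 7.
Area = (11 × 7) / 2 = 38.5.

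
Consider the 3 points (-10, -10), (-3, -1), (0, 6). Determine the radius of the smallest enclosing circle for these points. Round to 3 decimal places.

9.434

Call the three points A, B, C in the order given.
Side lengths²: AB² = 130, AC² = 356, BC² = 58.
Since AC² = 356 ≥ 130 + 58 = 188, the angle opposite AC is not acute, so the smallest enclosing circle has AC as diameter.
Centre = midpoint of AC = (-5, -2), r² = 356/4 = 89.
r = √89 ≈ 9.434.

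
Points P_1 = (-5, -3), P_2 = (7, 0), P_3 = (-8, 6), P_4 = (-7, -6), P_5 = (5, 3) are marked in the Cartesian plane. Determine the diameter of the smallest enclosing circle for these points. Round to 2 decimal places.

The minimum enclosing circle is determined by three boundary points: P_2, P_3, P_4.
Their circumcentre is (-1.5, 0.5) with r² = 72.5.
The farthest remaining point P_5 is at distance² 48.5 ≤ 72.5.
Diameter = 2r = 2√(72.5) ≈ 17.03.

17.03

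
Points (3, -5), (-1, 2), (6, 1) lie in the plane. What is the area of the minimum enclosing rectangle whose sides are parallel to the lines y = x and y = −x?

49.5

In coordinates u = x + y, v = x − y the rectangle is axis-aligned; the map (x,y)→(u,v) scales areas by 2.
u-values: -2, 1, 7; range = 7 − (-2) = 9.
v-values: 8, -3, 5; range = 8 − (-3) = 11.
Area = (9 × 11) / 2 = 49.5.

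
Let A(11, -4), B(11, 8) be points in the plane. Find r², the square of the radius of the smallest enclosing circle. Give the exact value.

The smallest circle enclosing two points has them as diameter endpoints.
Centre = midpoint = (11, 2); r² = |AB|²/4 = 144/4 = 36.

36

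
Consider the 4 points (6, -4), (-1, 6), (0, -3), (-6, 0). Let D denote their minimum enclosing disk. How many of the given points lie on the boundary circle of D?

3

A smallest enclosing disk is always determined by at most three of the input points on its boundary.
The minimum enclosing circle is determined by three boundary points: (6, -4), (-1, 6), (-6, 0).
Their circumcentre is (25/46, -17/46) with r² = 45445/1058.
The farthest remaining point (0, -3) is at distance² 7633/1058 ≤ 45445/1058.
The points at distance exactly r from the centre are (6, -4), (-1, 6), (-6, 0) — 3 points.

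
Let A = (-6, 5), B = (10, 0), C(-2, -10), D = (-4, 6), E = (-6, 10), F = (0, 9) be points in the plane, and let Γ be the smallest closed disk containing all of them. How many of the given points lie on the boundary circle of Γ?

3

The minimum enclosing circle of a finite set is fixed by two of the points (as a diameter) or three (as a circumcircle).
The minimum enclosing circle is determined by three boundary points: B, C, E.
Their circumcentre is (-5/7, 23/35) with r² = 141154/1225.
The farthest remaining point F is at distance² 85889/1225 ≤ 141154/1225.
The points at distance exactly r from the centre are B, C, E — 3 points.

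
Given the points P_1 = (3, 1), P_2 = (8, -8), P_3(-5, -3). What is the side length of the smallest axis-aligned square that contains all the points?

The bounding box has width 13 and height 9.
An axis-aligned square enclosing the set must have side ≥ max(width, height).
So the minimum side is max(13, 9) = 13.

13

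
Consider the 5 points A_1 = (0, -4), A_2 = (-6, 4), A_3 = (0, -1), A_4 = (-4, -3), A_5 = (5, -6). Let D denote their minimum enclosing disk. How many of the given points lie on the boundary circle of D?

2

By Welzl's lemma the MEC is supported by two points (diametrically opposite) or three points (on a circumcircle).
The farthest pair is A_2–A_5 with squared distance 221. The circle on this segment as diameter has centre (-0.5, -1) and r² = 221/4 = 55.25.
Check A_1: distance² to centre = 9.25 ≤ 55.25, so it lies inside.
All remaining points lie in this disk, and no smaller disk contains both endpoints, so this is the minimum enclosing circle.
The points at distance exactly r from the centre are A_2, A_5 — 2 points.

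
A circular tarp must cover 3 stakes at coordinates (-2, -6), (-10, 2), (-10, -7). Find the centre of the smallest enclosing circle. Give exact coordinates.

(-6.5, -2.5)

Call the three points A, B, C in the order given.
Side lengths²: AB² = 128, AC² = 65, BC² = 81.
Since AB² = 128 < 81 + 65 = 146, the triangle is acute, so the smallest enclosing circle is the circumcircle.
Circumcentre = (-6.5, -2.5), r² = 32.5.
Centre = (-6.5, -2.5).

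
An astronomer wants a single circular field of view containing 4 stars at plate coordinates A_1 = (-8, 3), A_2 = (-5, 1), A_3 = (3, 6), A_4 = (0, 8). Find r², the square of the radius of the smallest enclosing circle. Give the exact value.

32.5

A smallest enclosing disk is always determined by at most three of the input points on its boundary.
The farthest pair is A_1–A_3 with squared distance 130. The circle on this segment as diameter has centre (-2.5, 4.5) and r² = 130/4 = 32.5.
Check A_2: distance² to centre = 18.5 ≤ 32.5, so it lies inside.
All remaining points lie in this disk, and no smaller disk contains both endpoints, so this is the minimum enclosing circle.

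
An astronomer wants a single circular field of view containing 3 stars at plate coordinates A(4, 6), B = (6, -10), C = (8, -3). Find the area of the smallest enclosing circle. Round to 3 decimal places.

204.204

Side lengths²: AB² = 260, AC² = 97, BC² = 53.
Since AB² = 260 ≥ 97 + 53 = 150, the angle opposite AB is not acute, so the smallest enclosing circle has AB as diameter.
Centre = midpoint of AB = (5, -2), r² = 260/4 = 65.
Area = π·r² = π·65 ≈ 204.204.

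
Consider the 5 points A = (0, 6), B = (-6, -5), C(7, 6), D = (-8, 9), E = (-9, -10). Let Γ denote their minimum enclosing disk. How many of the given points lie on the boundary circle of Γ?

3

By Welzl's lemma the MEC is supported by two points (diametrically opposite) or three points (on a circumcircle).
The minimum enclosing circle is determined by three boundary points: C, D, E.
Their circumcentre is (-13/6, -5/6) with r² = 2353/18.
The farthest remaining point A is at distance² 925/18 ≤ 2353/18.
The points at distance exactly r from the centre are C, D, E — 3 points.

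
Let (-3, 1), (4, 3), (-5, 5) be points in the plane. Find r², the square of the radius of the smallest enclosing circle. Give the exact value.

21.25

Call the three points A, B, C in the order given.
Side lengths²: AB² = 53, AC² = 20, BC² = 85.
Since BC² = 85 ≥ 53 + 20 = 73, the angle opposite BC is not acute, so the smallest enclosing circle has BC as diameter.
Centre = midpoint of BC = (-0.5, 4), r² = 85/4 = 21.25.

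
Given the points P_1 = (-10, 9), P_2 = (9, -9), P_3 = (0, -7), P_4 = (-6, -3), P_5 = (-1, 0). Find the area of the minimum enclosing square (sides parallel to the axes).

361

The bounding box has width 19 and height 18.
An axis-aligned square enclosing the set must have side ≥ max(width, height).
So the minimum side is max(19, 18) = 19.
Area = 19² = 361.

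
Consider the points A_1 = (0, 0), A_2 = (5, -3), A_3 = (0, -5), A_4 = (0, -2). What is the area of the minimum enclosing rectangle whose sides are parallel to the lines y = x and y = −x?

In coordinates u = x + y, v = x − y the rectangle is axis-aligned; the map (x,y)→(u,v) scales areas by 2.
u-values: 0, 2, -5, -2; range = 2 − (-5) = 7.
v-values: 0, 8, 5, 2; range = 8 − 0 = 8.
Area = (7 × 8) / 2 = 28.

28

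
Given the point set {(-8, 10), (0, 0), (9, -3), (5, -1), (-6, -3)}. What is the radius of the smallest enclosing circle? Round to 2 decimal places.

10.70

By Welzl's lemma the MEC is supported by two points (diametrically opposite) or three points (on a circumcircle).
The farthest pair is (-8, 10)–(9, -3) with squared distance 458. The circle on this segment as diameter has centre (0.5, 3.5) and r² = 458/4 = 114.5.
Check (0, 0): distance² to centre = 12.5 ≤ 114.5, so it lies inside.
All remaining points lie in this disk, and no smaller disk contains both endpoints, so this is the minimum enclosing circle.
r = √(114.5) ≈ 10.70.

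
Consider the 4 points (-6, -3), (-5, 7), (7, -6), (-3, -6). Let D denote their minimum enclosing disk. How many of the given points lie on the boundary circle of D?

By Welzl's lemma the MEC is supported by two points (diametrically opposite) or three points (on a circumcircle).
The farthest pair is (-5, 7)–(7, -6) with squared distance 313. The circle on this segment as diameter has centre (1, 0.5) and r² = 313/4 = 78.25.
Check (-6, -3): distance² to centre = 61.25 ≤ 78.25, so it lies inside.
All remaining points lie in this disk, and no smaller disk contains both endpoints, so this is the minimum enclosing circle.
The points at distance exactly r from the centre are (-5, 7), (7, -6) — 2 points.

2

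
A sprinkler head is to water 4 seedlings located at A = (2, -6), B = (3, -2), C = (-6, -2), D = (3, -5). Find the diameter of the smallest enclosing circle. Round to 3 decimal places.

9.487

The minimum enclosing circle of a finite set is fixed by two of the points (as a diameter) or three (as a circumcircle).
The farthest pair is C–D with squared distance 90. The circle on this segment as diameter has centre (-1.5, -3.5) and r² = 90/4 = 22.5.
Check A: distance² to centre = 18.5 ≤ 22.5, so it lies inside.
All remaining points lie in this disk, and no smaller disk contains both endpoints, so this is the minimum enclosing circle.
Diameter = 2r = 2√(22.5) ≈ 9.487.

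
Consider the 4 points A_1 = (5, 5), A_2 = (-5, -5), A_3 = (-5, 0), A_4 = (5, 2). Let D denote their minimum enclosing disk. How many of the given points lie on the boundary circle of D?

2

The minimum enclosing circle of a finite set is fixed by two of the points (as a diameter) or three (as a circumcircle).
The farthest pair is A_1–A_2 with squared distance 200. The circle on this segment as diameter has centre (0, 0) and r² = 200/4 = 50.
Check A_3: distance² to centre = 25 ≤ 50, so it lies inside.
All remaining points lie in this disk, and no smaller disk contains both endpoints, so this is the minimum enclosing circle.
The points at distance exactly r from the centre are A_1, A_2 — 2 points.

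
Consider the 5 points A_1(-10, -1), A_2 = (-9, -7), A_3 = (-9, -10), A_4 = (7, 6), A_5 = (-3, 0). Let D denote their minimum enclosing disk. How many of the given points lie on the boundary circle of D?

2

The minimum enclosing circle of a finite set is fixed by two of the points (as a diameter) or three (as a circumcircle).
The farthest pair is A_3–A_4 with squared distance 512. The circle on this segment as diameter has centre (-1, -2) and r² = 512/4 = 128.
Check A_1: distance² to centre = 82 ≤ 128, so it lies inside.
All remaining points lie in this disk, and no smaller disk contains both endpoints, so this is the minimum enclosing circle.
The points at distance exactly r from the centre are A_3, A_4 — 2 points.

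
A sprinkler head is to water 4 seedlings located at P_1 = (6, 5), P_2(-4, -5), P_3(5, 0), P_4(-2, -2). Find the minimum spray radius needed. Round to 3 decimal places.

By Welzl's lemma the MEC is supported by two points (diametrically opposite) or three points (on a circumcircle).
The farthest pair is P_1–P_2 with squared distance 200. The circle on this segment as diameter has centre (1, 0) and r² = 200/4 = 50.
Check P_3: distance² to centre = 16 ≤ 50, so it lies inside.
All remaining points lie in this disk, and no smaller disk contains both endpoints, so this is the minimum enclosing circle.
r = √50 ≈ 7.071.

7.071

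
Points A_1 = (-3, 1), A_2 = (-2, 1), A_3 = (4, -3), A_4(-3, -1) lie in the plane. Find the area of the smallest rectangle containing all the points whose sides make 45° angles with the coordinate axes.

In coordinates u = x + y, v = x − y the rectangle is axis-aligned; the map (x,y)→(u,v) scales areas by 2.
u-values: -2, -1, 1, -4; range = 1 − (-4) = 5.
v-values: -4, -3, 7, -2; range = 7 − (-4) = 11.
Area = (5 × 11) / 2 = 27.5.

27.5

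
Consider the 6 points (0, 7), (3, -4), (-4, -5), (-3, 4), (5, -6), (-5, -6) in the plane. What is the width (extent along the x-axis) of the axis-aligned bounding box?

max x = 5, min x = -5, so width = 10.

10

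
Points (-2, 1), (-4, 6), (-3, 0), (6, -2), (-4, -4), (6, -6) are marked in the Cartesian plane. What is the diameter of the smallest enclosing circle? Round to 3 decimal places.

A smallest enclosing disk is always determined by at most three of the input points on its boundary.
The farthest pair is (-4, 6)–(6, -6) with squared distance 244. The circle on this segment as diameter has centre (1, 0) and r² = 244/4 = 61.
Check (-2, 1): distance² to centre = 10 ≤ 61, so it lies inside.
All remaining points lie in this disk, and no smaller disk contains both endpoints, so this is the minimum enclosing circle.
Diameter = 2r = 2√61 ≈ 15.620.

15.620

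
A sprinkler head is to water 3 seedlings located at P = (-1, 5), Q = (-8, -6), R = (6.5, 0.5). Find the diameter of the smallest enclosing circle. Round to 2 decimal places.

Side lengths²: PQ² = 170, PR² = 76.5, QR² = 252.5.
Since QR² = 252.5 ≥ 170 + 76.5 = 246.5, the angle opposite QR is not acute, so the smallest enclosing circle has QR as diameter.
Centre = midpoint of QR = (-0.75, -2.75), r² = 252.5/4 = 63.125.
Diameter = 2r = 2√(63.125) ≈ 15.89.

15.89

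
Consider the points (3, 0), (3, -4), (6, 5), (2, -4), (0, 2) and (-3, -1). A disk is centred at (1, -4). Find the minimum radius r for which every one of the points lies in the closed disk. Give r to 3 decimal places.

The required radius is the distance from (1, -4) to the farthest point.
Squared distances: 20, 4, 106, 1, 37, 25.
Maximum is 106, attained at (6, 5).
r = √106 ≈ 10.296.

10.296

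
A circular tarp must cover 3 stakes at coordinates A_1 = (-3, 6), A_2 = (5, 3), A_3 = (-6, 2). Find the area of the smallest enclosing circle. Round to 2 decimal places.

Side lengths²: A_1A_2² = 73, A_1A_3² = 25, A_2A_3² = 122.
Since A_2A_3² = 122 ≥ 73 + 25 = 98, the angle opposite A_2A_3 is not acute, so the smallest enclosing circle has A_2A_3 as diameter.
Centre = midpoint of A_2A_3 = (-0.5, 2.5), r² = 122/4 = 30.5.
Area = π·r² = π·30.5 ≈ 95.82.

95.82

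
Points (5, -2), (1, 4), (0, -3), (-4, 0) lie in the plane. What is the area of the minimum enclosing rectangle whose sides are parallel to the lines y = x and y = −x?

49.5

In coordinates u = x + y, v = x − y the rectangle is axis-aligned; the map (x,y)→(u,v) scales areas by 2.
u-values: 3, 5, -3, -4; range = 5 − (-4) = 9.
v-values: 7, -3, 3, -4; range = 7 − (-4) = 11.
Area = (9 × 11) / 2 = 49.5.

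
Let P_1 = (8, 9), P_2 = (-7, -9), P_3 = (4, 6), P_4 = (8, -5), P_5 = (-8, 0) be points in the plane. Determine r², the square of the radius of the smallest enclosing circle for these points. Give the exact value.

137.25

By Welzl's lemma the MEC is supported by two points (diametrically opposite) or three points (on a circumcircle).
The farthest pair is P_1–P_2 with squared distance 549. The circle on this segment as diameter has centre (0.5, 0) and r² = 549/4 = 137.25.
Check P_3: distance² to centre = 48.25 ≤ 137.25, so it lies inside.
All remaining points lie in this disk, and no smaller disk contains both endpoints, so this is the minimum enclosing circle.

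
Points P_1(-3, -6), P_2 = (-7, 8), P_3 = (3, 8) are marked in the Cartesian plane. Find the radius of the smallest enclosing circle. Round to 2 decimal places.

7.92

Side lengths²: P_1P_2² = 212, P_1P_3² = 232, P_2P_3² = 100.
Since P_1P_3² = 232 < 212 + 100 = 312, the triangle is acute, so the smallest enclosing circle is the circumcircle.
Circumcentre = (-2, 13/7), r² = 3074/49.
r = √(3074/49) ≈ 7.92.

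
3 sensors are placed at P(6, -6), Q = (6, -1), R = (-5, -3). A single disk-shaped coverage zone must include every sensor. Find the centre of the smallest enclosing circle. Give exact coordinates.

(17/22, -3.5)

Side lengths²: PQ² = 25, PR² = 130, QR² = 125.
Since PR² = 130 < 125 + 25 = 150, the triangle is acute, so the smallest enclosing circle is the circumcircle.
Circumcentre = (17/22, -3.5), r² = 8125/242.
Centre = (17/22, -3.5).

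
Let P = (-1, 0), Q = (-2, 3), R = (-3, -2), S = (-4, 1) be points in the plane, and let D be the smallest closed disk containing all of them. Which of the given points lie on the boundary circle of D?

The farthest pair is Q–R with squared distance 26. The circle on this segment as diameter has centre (-2.5, 0.5) and r² = 26/4 = 6.5.
Check P: distance² to centre = 2.5 ≤ 6.5, so it lies inside.
All remaining points lie in this disk, and no smaller disk contains both endpoints, so this is the minimum enclosing circle.
The points at distance exactly r from the centre are Q, R — 2 points.

Q, R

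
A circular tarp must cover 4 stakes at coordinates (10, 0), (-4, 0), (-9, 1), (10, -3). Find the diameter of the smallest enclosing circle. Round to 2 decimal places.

The minimum enclosing circle of a finite set is fixed by two of the points (as a diameter) or three (as a circumcircle).
The farthest pair is (-9, 1)–(10, -3) with squared distance 377. The circle on this segment as diameter has centre (0.5, -1) and r² = 377/4 = 94.25.
Check (10, 0): distance² to centre = 91.25 ≤ 94.25, so it lies inside.
All remaining points lie in this disk, and no smaller disk contains both endpoints, so this is the minimum enclosing circle.
Diameter = 2r = 2√(94.25) ≈ 19.42.

19.42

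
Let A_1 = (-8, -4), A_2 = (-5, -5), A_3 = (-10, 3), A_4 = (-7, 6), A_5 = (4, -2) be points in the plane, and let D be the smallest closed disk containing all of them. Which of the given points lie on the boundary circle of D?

A_3, A_5

The minimum enclosing circle of a finite set is fixed by two of the points (as a diameter) or three (as a circumcircle).
The farthest pair is A_3–A_5 with squared distance 221. The circle on this segment as diameter has centre (-3, 0.5) and r² = 221/4 = 55.25.
Check A_1: distance² to centre = 45.25 ≤ 55.25, so it lies inside.
All remaining points lie in this disk, and no smaller disk contains both endpoints, so this is the minimum enclosing circle.
The points at distance exactly r from the centre are A_3, A_5 — 2 points.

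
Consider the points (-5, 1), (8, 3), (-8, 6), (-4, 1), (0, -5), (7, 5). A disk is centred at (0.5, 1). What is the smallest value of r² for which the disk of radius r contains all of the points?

The required radius is the distance from (0.5, 1) to the farthest point.
Squared distances: 30.25, 60.25, 97.25, 20.25, 36.25, 58.25.
Maximum is 97.25, attained at (-8, 6).

97.25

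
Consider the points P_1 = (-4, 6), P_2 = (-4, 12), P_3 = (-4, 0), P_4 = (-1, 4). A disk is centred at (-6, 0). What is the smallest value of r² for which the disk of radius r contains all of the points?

The required radius is the distance from (-6, 0) to the farthest point.
Squared distances: 40, 148, 4, 41.
Maximum is 148, attained at P_2.

148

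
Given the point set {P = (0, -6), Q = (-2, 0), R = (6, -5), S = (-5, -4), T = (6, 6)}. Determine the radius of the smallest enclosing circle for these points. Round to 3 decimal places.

A smallest enclosing disk is always determined by at most three of the input points on its boundary.
The minimum enclosing circle is determined by three boundary points: R, S, T.
Their circumcentre is (21/22, 0.5) with r² = 13481/242.
The farthest remaining point P is at distance² 10445/242 ≤ 13481/242.
r = √(13481/242) ≈ 7.464.

7.464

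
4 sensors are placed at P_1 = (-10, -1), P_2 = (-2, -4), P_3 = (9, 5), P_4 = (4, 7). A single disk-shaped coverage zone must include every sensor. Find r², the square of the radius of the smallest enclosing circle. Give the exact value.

99.25

A smallest enclosing disk is always determined by at most three of the input points on its boundary.
The farthest pair is P_1–P_3 with squared distance 397. The circle on this segment as diameter has centre (-0.5, 2) and r² = 397/4 = 99.25.
Check P_2: distance² to centre = 38.25 ≤ 99.25, so it lies inside.
All remaining points lie in this disk, and no smaller disk contains both endpoints, so this is the minimum enclosing circle.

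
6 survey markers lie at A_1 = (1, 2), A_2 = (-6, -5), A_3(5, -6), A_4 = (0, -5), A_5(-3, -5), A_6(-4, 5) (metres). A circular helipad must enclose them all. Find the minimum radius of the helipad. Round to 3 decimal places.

7.147

The minimum enclosing circle of a finite set is fixed by two of the points (as a diameter) or three (as a circumcircle).
The minimum enclosing circle is determined by three boundary points: A_2, A_3, A_6.
Their circumcentre is (-5/56, -55/56) with r² = 80093/1568.
The farthest remaining point A_5 is at distance² 38597/1568 ≤ 80093/1568.
r = √(80093/1568) ≈ 7.147.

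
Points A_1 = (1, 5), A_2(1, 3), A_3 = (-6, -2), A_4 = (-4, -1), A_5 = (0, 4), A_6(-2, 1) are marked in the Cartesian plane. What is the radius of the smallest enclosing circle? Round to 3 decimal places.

4.950

The minimum enclosing circle of a finite set is fixed by two of the points (as a diameter) or three (as a circumcircle).
The farthest pair is A_1–A_3 with squared distance 98. The circle on this segment as diameter has centre (-2.5, 1.5) and r² = 98/4 = 24.5.
Check A_2: distance² to centre = 14.5 ≤ 24.5, so it lies inside.
All remaining points lie in this disk, and no smaller disk contains both endpoints, so this is the minimum enclosing circle.
r = √(24.5) ≈ 4.950.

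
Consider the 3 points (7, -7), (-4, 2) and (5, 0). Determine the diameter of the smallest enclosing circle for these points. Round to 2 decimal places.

14.21

Call the three points A, B, C in the order given.
Side lengths²: AB² = 202, AC² = 53, BC² = 85.
Since AB² = 202 ≥ 85 + 53 = 138, the angle opposite AB is not acute, so the smallest enclosing circle has AB as diameter.
Centre = midpoint of AB = (1.5, -2.5), r² = 202/4 = 50.5.
Diameter = 2r = 2√(50.5) ≈ 14.21.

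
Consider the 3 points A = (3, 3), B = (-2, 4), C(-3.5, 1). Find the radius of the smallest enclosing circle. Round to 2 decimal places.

Side lengths²: AB² = 26, AC² = 46.25, BC² = 11.25.
Since AC² = 46.25 ≥ 26 + 11.25 = 37.25, the angle opposite AC is not acute, so the smallest enclosing circle has AC as diameter.
Centre = midpoint of AC = (-0.25, 2), r² = 46.25/4 = 11.5625.
r = √(11.5625) ≈ 3.40.

3.40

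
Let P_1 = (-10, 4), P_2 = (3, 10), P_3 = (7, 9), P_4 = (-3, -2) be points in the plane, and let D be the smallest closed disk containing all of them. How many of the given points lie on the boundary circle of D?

2

By Welzl's lemma the MEC is supported by two points (diametrically opposite) or three points (on a circumcircle).
The farthest pair is P_1–P_3 with squared distance 314. The circle on this segment as diameter has centre (-1.5, 6.5) and r² = 314/4 = 78.5.
Check P_2: distance² to centre = 32.5 ≤ 78.5, so it lies inside.
All remaining points lie in this disk, and no smaller disk contains both endpoints, so this is the minimum enclosing circle.
The points at distance exactly r from the centre are P_1, P_3 — 2 points.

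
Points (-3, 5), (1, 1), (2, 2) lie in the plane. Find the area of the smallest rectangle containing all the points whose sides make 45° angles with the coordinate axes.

In coordinates u = x + y, v = x − y the rectangle is axis-aligned; the map (x,y)→(u,v) scales areas by 2.
u-values: 2, 2, 4; range = 4 − 2 = 2.
v-values: -8, 0, 0; range = 0 − (-8) = 8.
Area = (2 × 8) / 2 = 8.

8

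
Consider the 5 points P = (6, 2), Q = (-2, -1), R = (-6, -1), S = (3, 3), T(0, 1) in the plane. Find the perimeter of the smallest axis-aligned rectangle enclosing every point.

32

Width = max x − min x = 6 − (-6) = 12.
Height = max y − min y = 3 − (-1) = 4.
Perimeter = 2(12 + 4) = 32.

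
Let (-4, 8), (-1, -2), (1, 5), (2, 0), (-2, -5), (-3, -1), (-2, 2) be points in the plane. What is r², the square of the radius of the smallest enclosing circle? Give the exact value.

The farthest pair is (-4, 8)–(-2, -5) with squared distance 173. The circle on this segment as diameter has centre (-3, 1.5) and r² = 173/4 = 43.25.
Check (-1, -2): distance² to centre = 16.25 ≤ 43.25, so it lies inside.
All remaining points lie in this disk, and no smaller disk contains both endpoints, so this is the minimum enclosing circle.

43.25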